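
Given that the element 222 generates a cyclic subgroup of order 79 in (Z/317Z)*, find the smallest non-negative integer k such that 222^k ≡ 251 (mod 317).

Baby-step giant-step with m = ceil(sqrt(79)) = 9.
Baby table (222^j mod 317 for j=0..8):
  0:1  1:222  2:149  3:110  4:11  5:223  6:54  7:259
  8:121
Giant step factor: 222^(-9) ≡ 42 (mod 317).
Scan 251·42^i mod 317 for i = 0, 1, …:
  i=0: 251   i=1: 81   i=2: 232   i=3: 234
  i=4: 1
Match at i=4, j=0: k = 4·9 + 0 = 36.

36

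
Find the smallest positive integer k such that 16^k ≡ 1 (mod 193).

24

The order of 16 must divide p − 1 = 192 = 2^6 · 3.
Divisors: 1, 2, 3, 4, 6, 8, 12, 16, 24, 32, 48, 64, 96, 192.
Check each in increasing order: 16^1 ≡ 16;  16^2 ≡ 63;  16^3 ≡ 43;  16^4 ≡ 109;  16^6 ≡ 112;  16^8 ≡ 108;  16^12 ≡ 192;  16^16 ≡ 84;  16^24 ≡ 1.
Smallest exponent giving 1 is 24.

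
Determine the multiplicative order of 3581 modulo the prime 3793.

1264

The order of 3581 must divide p − 1 = 3792 = 2^4 · 3 · 79.
Divisors: 1, 2, 3, 4, 6, 8, 12, 16, 24, 48, 79, 158, 237, 316, 474, 632, 948, 1264, 1896, 3792.
Check each in increasing order: 3581^1 ≡ 3581;  3581^2 ≡ 3221;  3581^3 ≡ 3681;  3581^4 ≡ 986;  3581^6 ≡ 1165;  3581^8 ≡ 1188;  3581^12 ≡ 3124;  3581^16 ≡ 348;  3581^24 ≡ 3780;  3581^48 ≡ 169;  3581^79 ≡ 3652;  3581^158 ≡ 916;  3581^237 ≡ 3599;  3581^316 ≡ 803;  3581^474 ≡ 3499;  3581^632 ≡ 3792;  3581^948 ≡ 2990;  3581^1264 ≡ 1.
Smallest exponent giving 1 is 1264.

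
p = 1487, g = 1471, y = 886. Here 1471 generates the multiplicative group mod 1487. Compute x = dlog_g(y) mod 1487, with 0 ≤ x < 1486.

258

Baby-step giant-step with m = ceil(sqrt(1486)) = 39.
Baby table (1471^j mod 1487 for j=0..38):
  0:1  1:1471  2:256  3:365  4:108  5:1246  6:882  7:758
  8:1255  9:738  10:88  11:79  12:223  13:893  14:582  15:1097
  16:292  17:1276  18:402  19:1003  20:309  21:1004  22:293  23:1260
  24:658  25:1368  26:417  27:763  28:1175  29:531  30:426  31:619
  32:505  33:842  34:1398  35:1424  36:1008  37:229  38:797
Giant step factor: 1471^(-39) ≡ 304 (mod 1487).
Scan 886·304^i mod 1487 for i = 0, 1, …:
  i=0: 886   i=1: 197   i=2: 408   i=3: 611
  i=4: 1356   i=5: 325   i=6: 658
Match at i=6, j=24: x = 6·39 + 24 = 258.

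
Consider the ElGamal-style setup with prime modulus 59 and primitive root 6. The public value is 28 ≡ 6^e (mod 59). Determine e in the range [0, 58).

22

Successive powers of 6 modulo 59:
  6^0=1  6^1=6  6^2=36  6^3=39  6^4=57  6^5=47
  6^6=46  6^7=40  6^8=4  6^9=24  6^10=26  6^11=38
  6^12=51  6^13=11  6^14=7  6^15=42  6^16=16  6^17=37
  6^18=45  6^19=34  6^20=27  6^21=44  6^22=28
So 6^22 ≡ 28 (mod 59), giving e = 22.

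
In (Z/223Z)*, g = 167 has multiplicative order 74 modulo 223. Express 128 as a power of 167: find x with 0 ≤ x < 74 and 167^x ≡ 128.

52

Baby-step giant-step with m = ceil(sqrt(74)) = 9.
Baby table (167^j mod 223 for j=0..8):
  0:1  1:167  2:14  3:108  4:196  5:174  6:68  7:206
  8:60
Giant step factor: 167^(-9) ≡ 104 (mod 223).
Scan 128·104^i mod 223 for i = 0, 1, …:
  i=0: 128   i=1: 155   i=2: 64   i=3: 189
  i=4: 32   i=5: 206
Match at i=5, j=7: x = 5·9 + 7 = 52.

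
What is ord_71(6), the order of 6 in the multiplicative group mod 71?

35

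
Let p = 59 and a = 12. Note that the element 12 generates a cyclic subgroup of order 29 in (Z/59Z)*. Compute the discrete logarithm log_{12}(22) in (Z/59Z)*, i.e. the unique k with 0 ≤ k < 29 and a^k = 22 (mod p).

15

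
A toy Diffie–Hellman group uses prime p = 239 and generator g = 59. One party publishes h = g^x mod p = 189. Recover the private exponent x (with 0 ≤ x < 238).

109

Baby-step giant-step with m = ceil(sqrt(238)) = 16.
Baby table (59^j mod 239 for j=0..15):
  0:1  1:59  2:135  3:78  4:61  5:14  6:109  7:217
  8:136  9:137  10:196  11:92  12:170  13:231  14:6  15:115
Giant step factor: 59^(-16) ≡ 18 (mod 239).
Scan 189·18^i mod 239 for i = 0, 1, …:
  i=0: 189   i=1: 56   i=2: 52   i=3: 219
  i=4: 118   i=5: 212   i=6: 231
Match at i=6, j=13: x = 6·16 + 13 = 109.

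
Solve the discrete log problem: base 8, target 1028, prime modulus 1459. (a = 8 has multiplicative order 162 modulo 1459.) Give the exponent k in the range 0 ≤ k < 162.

93

Baby-step giant-step with m = ceil(sqrt(162)) = 13.
Baby table (8^j mod 1459 for j=0..12):
  0:1  1:8  2:64  3:512  4:1178  5:670  6:983  7:569
  8:175  9:1400  10:987  11:601  12:431
Giant step factor: 8^(-13) ≡ 1214 (mod 1459).
Scan 1028·1214^i mod 1459 for i = 0, 1, …:
  i=0: 1028   i=1: 547   i=2: 213   i=3: 339
  i=4: 108   i=5: 1261   i=6: 363   i=7: 64
Match at i=7, j=2: k = 7·13 + 2 = 93.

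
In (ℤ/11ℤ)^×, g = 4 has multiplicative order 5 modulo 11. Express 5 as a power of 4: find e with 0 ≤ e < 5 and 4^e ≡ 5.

2

Successive powers of 4 modulo 11:
  4^0=1  4^1=4  4^2=5
So 4^2 ≡ 5 (mod 11), giving e = 2.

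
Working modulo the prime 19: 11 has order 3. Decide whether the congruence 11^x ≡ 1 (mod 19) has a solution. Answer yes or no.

yes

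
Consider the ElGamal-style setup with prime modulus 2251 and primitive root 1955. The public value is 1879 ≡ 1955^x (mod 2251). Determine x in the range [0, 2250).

Baby-step giant-step with m = ceil(sqrt(2250)) = 48.
Baby table (1955^j mod 2251 for j=0..47):
  0:1  1:1955  2:2078  3:1686  4:666  5:952  6:1834  7:1878
  8:109  9:1501  10:1402  11:1443  12:562  13:222  14:1818  15:2112
  16:626  17:1537  18:2001  19:1968  20:481  21:1688  22:74  23:606
  24:704  25:959  26:2013  27:667  28:656  29:1661  30:1313  31:775
  32:202  33:985  34:1070  35:671  36:1723  37:969  38:1304  39:1188
  40:1759  41:1568  42:1829  43:1107  44:974  45:2075  46:323  47:1185
Giant step factor: 1955^(-48) ≡ 2143 (mod 2251).
Scan 1879·2143^i mod 2251 for i = 0, 1, …:
  i=0: 1879   i=1: 1909   i=2: 920   i=3: 1935
  i=4: 363   i=5: 1314   i=6: 2152   i=7: 1688
Match at i=7, j=21: x = 7·48 + 21 = 357.

357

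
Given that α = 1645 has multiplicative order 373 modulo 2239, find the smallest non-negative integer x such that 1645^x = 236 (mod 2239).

304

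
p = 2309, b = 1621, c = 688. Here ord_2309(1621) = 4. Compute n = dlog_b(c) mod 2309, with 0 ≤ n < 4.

3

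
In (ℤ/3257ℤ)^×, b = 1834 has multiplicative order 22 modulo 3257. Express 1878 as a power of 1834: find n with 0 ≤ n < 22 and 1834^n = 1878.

18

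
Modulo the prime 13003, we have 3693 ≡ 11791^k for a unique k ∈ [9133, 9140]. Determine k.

Compute 11791^9133 mod 13003 = 1355, then multiply by 11791 repeatedly:
  11791^9133=1355  11791^9134=9121  11791^9135=10901  11791^9136=12039  11791^9137=11101
  11791^9138=3693
Found 3693 at exponent 9138.

9138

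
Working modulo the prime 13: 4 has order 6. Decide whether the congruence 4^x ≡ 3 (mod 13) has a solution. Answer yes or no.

yes

⟨4⟩ has order 6; its elements mod 13 are {1, 3, 4, 9, 10, 12}.
3 is in this set.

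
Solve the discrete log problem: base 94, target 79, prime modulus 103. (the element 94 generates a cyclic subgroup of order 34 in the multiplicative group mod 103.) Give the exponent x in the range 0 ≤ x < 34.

12

Successive powers of 94 modulo 103:
  94^0=1  94^1=94  94^2=81  94^3=95  94^4=72  94^5=73
  94^6=64  94^7=42  94^8=34  94^9=3  94^10=76  94^11=37
  94^12=79
So 94^12 ≡ 79 (mod 103), giving x = 12.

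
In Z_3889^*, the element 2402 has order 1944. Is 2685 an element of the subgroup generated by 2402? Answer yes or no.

no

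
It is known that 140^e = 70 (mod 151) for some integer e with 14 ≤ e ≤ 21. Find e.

21

Compute 140^14 mod 151 = 138, then multiply by 140 repeatedly:
  140^14=138  140^15=143  140^16=88  140^17=89  140^18=78
  140^19=48  140^20=76  140^21=70
Found 70 at exponent 21.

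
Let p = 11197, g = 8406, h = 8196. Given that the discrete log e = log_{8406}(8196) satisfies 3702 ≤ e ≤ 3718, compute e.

3713

Compute 8406^3702 mod 11197 = 11169, then multiply by 8406 repeatedly:
  8406^3702=11169  8406^3703=10966  8406^3704=6492  8406^3705=8771  8406^3706=7978
  8406^3707=4235  8406^3708=4147  8406^3709=3421  8406^3710=3030  8406^3711=8202
  8406^3712=6083  8406^3713=8196
Found 8196 at exponent 3713.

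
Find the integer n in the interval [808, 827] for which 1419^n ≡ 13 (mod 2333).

827

Compute 1419^808 mod 2333 = 1769, then multiply by 1419 repeatedly:
  1419^808=1769  1419^809=2236  1419^810=4  1419^811=1010  1419^812=728
  1419^813=1846  1419^814=1848  1419^815=20  1419^816=384  1419^817=1307
  1419^818=2231  1419^819=2241  1419^820=100  1419^821=1920  1419^822=1869
  1419^823=1823  1419^824=1873  1419^825=500  1419^826=268  1419^827=13
Found 13 at exponent 827.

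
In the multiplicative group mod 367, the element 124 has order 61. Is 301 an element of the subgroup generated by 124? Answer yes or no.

no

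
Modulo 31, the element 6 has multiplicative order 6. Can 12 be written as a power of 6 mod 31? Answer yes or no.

⟨6⟩ has order 6; its elements mod 31 are {1, 5, 6, 25, 26, 30}.
12 is not in this set.

no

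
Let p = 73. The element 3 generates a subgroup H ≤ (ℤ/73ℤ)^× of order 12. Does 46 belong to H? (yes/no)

yes

46 ∈ ⟨3⟩ iff 46^12 ≡ 1 (mod 73), since |⟨3⟩| = 12.
46^12 mod 73 = 1.
Since 1 = 1, 46 lies in the subgroup.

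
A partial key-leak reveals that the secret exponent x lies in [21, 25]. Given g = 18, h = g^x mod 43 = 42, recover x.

Compute 18^21 mod 43 = 42, then multiply by 18 repeatedly:
  18^21=42
Found 42 at exponent 21.

21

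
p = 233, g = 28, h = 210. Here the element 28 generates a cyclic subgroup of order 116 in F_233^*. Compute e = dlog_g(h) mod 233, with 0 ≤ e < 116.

90

Baby-step giant-step with m = ceil(sqrt(116)) = 11.
Baby table (28^j mod 233 for j=0..10):
  0:1  1:28  2:85  3:50  4:2  5:56  6:170  7:100
  8:4  9:112  10:107
Giant step factor: 28^(-11) ≡ 120 (mod 233).
Scan 210·120^i mod 233 for i = 0, 1, …:
  i=0: 210   i=1: 36   i=2: 126   i=3: 208
  i=4: 29   i=5: 218   i=6: 64   i=7: 224
  i=8: 85
Match at i=8, j=2: e = 8·11 + 2 = 90.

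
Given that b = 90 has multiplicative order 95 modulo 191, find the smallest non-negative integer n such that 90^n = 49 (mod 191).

57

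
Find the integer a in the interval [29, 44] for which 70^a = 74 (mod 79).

Compute 70^29 mod 79 = 37, then multiply by 70 repeatedly:
  70^29=37  70^30=62  70^31=74
Found 74 at exponent 31.

31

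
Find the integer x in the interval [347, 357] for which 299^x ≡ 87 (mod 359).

347

Compute 299^347 mod 359 = 87, then multiply by 299 repeatedly:
  299^347=87
Found 87 at exponent 347.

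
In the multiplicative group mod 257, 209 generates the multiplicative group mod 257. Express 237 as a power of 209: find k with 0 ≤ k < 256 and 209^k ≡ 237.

Baby-step giant-step with m = ceil(sqrt(256)) = 16.
Baby table (209^j mod 257 for j=0..15):
  0:1  1:209  2:248  3:175  4:81  5:224  6:42  7:40
  8:136  9:154  10:61  11:156  12:222  13:138  14:58  15:43
Giant step factor: 209^(-16) ≡ 32 (mod 257).
Scan 237·32^i mod 257 for i = 0, 1, …:
  i=0: 237   i=1: 131   i=2: 80   i=3: 247
  i=4: 194   i=5: 40
Match at i=5, j=7: k = 5·16 + 7 = 87.

87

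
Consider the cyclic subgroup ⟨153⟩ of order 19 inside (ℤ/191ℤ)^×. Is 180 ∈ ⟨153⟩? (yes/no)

180 ∈ ⟨153⟩ iff 180^19 ≡ 1 (mod 191), since |⟨153⟩| = 19.
180^19 mod 191 = 1.
Since 1 = 1, 180 lies in the subgroup.

yes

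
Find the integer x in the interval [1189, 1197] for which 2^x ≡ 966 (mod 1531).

1195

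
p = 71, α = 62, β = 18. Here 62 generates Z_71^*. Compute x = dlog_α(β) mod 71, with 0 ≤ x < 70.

24

Baby-step giant-step with m = ceil(sqrt(70)) = 9.
Baby table (62^j mod 71 for j=0..8):
  0:1  1:62  2:10  3:52  4:29  5:23  6:6  7:17
  8:60
Giant step factor: 62^(-9) ≡ 33 (mod 71).
Scan 18·33^i mod 71 for i = 0, 1, …:
  i=0: 18   i=1: 26   i=2: 6
Match at i=2, j=6: x = 2·9 + 6 = 24.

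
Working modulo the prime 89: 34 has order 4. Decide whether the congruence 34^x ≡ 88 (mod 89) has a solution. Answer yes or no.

yes

88 ∈ ⟨34⟩ iff 88^4 ≡ 1 (mod 89), since |⟨34⟩| = 4.
88^4 mod 89 = 1.
Since 1 = 1, 88 lies in the subgroup.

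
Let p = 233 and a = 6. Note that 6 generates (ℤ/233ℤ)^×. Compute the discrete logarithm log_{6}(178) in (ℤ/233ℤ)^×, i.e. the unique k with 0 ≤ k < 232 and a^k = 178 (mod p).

86

Baby-step giant-step with m = ceil(sqrt(232)) = 16.
Baby table (6^j mod 233 for j=0..15):
  0:1  1:6  2:36  3:216  4:131  5:87  6:56  7:103
  8:152  9:213  10:113  11:212  12:107  13:176  14:124  15:45
Giant step factor: 6^(-16) ≡ 63 (mod 233).
Scan 178·63^i mod 233 for i = 0, 1, …:
  i=0: 178   i=1: 30   i=2: 26   i=3: 7
  i=4: 208   i=5: 56
Match at i=5, j=6: k = 5·16 + 6 = 86.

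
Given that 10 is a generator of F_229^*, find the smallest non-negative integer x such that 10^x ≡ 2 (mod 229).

Successive powers of 10 modulo 229:
  10^0=1  10^1=10  10^2=100  10^3=84  10^4=153  10^5=156
  10^6=186  10^7=28  10^8=51  10^9=52  10^10=62  10^11=162
  10^12=17  10^13=170  10^14=97  10^15=54  10^16=82  10^17=133
  10^18=185  10^19=18  10^20=180  10^21=197  10^22=138  10^23=6
  10^24=60  10^25=142  10^26=46  10^27=2
So 10^27 ≡ 2 (mod 229), giving x = 27.

27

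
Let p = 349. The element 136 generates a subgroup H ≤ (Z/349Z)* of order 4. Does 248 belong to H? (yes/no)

no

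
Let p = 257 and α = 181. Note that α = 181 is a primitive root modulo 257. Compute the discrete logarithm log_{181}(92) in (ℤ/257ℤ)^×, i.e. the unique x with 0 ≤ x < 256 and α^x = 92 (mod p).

172

Baby-step giant-step with m = ceil(sqrt(256)) = 16.
Baby table (181^j mod 257 for j=0..15):
  0:1  1:181  2:122  3:237  4:235  5:130  6:143  7:183
  8:227  9:224  10:195  11:86  12:146  13:212  14:79  15:164
Giant step factor: 181^(-16) ≡ 2 (mod 257).
Scan 92·2^i mod 257 for i = 0, 1, …:
  i=0: 92   i=1: 184   i=2: 111   i=3: 222
  i=4: 187   i=5: 117   i=6: 234   i=7: 211
  i=8: 165   i=9: 73   i=10: 146
Match at i=10, j=12: x = 10·16 + 12 = 172.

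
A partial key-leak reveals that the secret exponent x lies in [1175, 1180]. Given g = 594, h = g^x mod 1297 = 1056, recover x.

1177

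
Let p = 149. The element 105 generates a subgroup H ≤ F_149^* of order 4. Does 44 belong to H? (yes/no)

yes

⟨105⟩ has order 4; its elements mod 149 are {1, 44, 105, 148}.
44 is in this set.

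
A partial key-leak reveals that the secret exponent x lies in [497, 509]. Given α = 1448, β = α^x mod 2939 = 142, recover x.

Compute 1448^497 mod 2939 = 2188, then multiply by 1448 repeatedly:
  1448^497=2188  1448^498=2921  1448^499=387  1448^500=1966  1448^501=1816
  1448^502=2102  1448^503=1831  1448^504=310  1448^505=2152  1448^506=756
  1448^507=1380  1448^508=2659  1448^509=142
Found 142 at exponent 509.

509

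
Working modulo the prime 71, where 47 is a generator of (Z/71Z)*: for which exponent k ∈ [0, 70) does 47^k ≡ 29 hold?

Baby-step giant-step with m = ceil(sqrt(70)) = 9.
Baby table (47^j mod 71 for j=0..8):
  0:1  1:47  2:8  3:21  4:64  5:26  6:15  7:66
  8:49
Giant step factor: 47^(-9) ≡ 55 (mod 71).
Scan 29·55^i mod 71 for i = 0, 1, …:
  i=0: 29   i=1: 33   i=2: 40   i=3: 70
  i=4: 16   i=5: 28   i=6: 49
Match at i=6, j=8: k = 6·9 + 8 = 62.

62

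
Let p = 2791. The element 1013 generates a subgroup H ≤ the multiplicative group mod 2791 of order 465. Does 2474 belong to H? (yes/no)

no

2474 ∈ ⟨1013⟩ iff 2474^465 ≡ 1 (mod 2791), since |⟨1013⟩| = 465.
2474^465 mod 2791 = 91.
Since 91 ≠ 1, 2474 does not lie in the subgroup.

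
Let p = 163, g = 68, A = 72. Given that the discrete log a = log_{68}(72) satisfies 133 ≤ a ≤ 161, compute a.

149

Compute 68^133 mod 163 = 124, then multiply by 68 repeatedly:
  68^133=124  68^134=119  68^135=105  68^136=131  68^137=106
  68^138=36  68^139=3  68^140=41  68^141=17  68^142=15
  68^143=42  68^144=85  68^145=75  68^146=47  68^147=99
  68^148=49  68^149=72
Found 72 at exponent 149.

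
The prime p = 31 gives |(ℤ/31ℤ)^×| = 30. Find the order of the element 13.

The order of 13 must divide p − 1 = 30 = 2 · 3 · 5.
Divisors: 1, 2, 3, 5, 6, 10, 15, 30.
Check each in increasing order: 13^1 ≡ 13;  13^2 ≡ 14;  13^3 ≡ 27;  13^5 ≡ 6;  13^6 ≡ 16;  13^10 ≡ 5;  13^15 ≡ 30;  13^30 ≡ 1.
Smallest exponent giving 1 is 30.

30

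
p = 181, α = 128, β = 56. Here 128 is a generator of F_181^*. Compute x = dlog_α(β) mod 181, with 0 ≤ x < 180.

Baby-step giant-step with m = ceil(sqrt(180)) = 14.
Baby table (128^j mod 181 for j=0..13):
  0:1  1:128  2:94  3:86  4:148  5:120  6:156  7:58
  8:3  9:22  10:101  11:77  12:82  13:179
Giant step factor: 128^(-14) ≡ 111 (mod 181).
Scan 56·111^i mod 181 for i = 0, 1, …:
  i=0: 56   i=1: 62   i=2: 4   i=3: 82
Match at i=3, j=12: x = 3·14 + 12 = 54.

54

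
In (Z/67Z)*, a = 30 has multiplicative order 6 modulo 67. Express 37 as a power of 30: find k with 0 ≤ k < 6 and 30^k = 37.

4

Successive powers of 30 modulo 67:
  30^0=1  30^1=30  30^2=29  30^3=66  30^4=37
So 30^4 ≡ 37 (mod 67), giving k = 4.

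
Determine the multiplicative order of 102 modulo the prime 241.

The order of 102 must divide p − 1 = 240 = 2^4 · 3 · 5.
Divisors: 1, 2, 3, 4, 5, 6, 8, 10, 12, 15, 16, 20, 24, 30, 40, 48, 60, 80, 120, 240.
Check each in increasing order: 102^1 ≡ 102;  102^2 ≡ 41;  102^3 ≡ 85;  102^4 ≡ 235;  102^5 ≡ 111;  102^6 ≡ 236;  102^8 ≡ 36;  102^10 ≡ 30;  102^12 ≡ 25;  102^15 ≡ 197;  102^16 ≡ 91;  102^20 ≡ 177;  102^24 ≡ 143;  102^30 ≡ 8;  102^40 ≡ 240;  102^48 ≡ 205;  102^60 ≡ 64;  102^80 ≡ 1.
Smallest exponent giving 1 is 80.

80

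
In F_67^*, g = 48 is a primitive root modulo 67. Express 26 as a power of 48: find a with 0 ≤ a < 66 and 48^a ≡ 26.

2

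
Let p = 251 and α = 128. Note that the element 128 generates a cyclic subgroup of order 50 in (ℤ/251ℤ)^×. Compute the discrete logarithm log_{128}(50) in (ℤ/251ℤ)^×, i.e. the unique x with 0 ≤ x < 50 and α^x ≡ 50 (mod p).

Baby-step giant-step with m = ceil(sqrt(50)) = 8.
Baby table (128^j mod 251 for j=0..7):
  0:1  1:128  2:69  3:47  4:243  5:231  6:201  7:126
Giant step factor: 128^(-8) ≡ 51 (mod 251).
Scan 50·51^i mod 251 for i = 0, 1, …:
  i=0: 50   i=1: 40   i=2: 32   i=3: 126
Match at i=3, j=7: x = 3·8 + 7 = 31.

31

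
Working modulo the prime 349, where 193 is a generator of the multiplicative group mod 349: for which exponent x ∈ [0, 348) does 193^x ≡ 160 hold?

203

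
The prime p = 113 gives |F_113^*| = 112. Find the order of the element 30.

7

The order of 30 must divide p − 1 = 112 = 2^4 · 7.
Divisors: 1, 2, 4, 7, 8, 14, 16, 28, 56, 112.
Check each in increasing order: 30^1 ≡ 30;  30^2 ≡ 109;  30^4 ≡ 16;  30^7 ≡ 1.
Smallest exponent giving 1 is 7.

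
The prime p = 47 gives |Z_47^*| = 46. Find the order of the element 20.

46

The order of 20 must divide p − 1 = 46 = 2 · 23.
Divisors: 1, 2, 23, 46.
Check each in increasing order: 20^1 ≡ 20;  20^2 ≡ 24;  20^23 ≡ 46;  20^46 ≡ 1.
Smallest exponent giving 1 is 46.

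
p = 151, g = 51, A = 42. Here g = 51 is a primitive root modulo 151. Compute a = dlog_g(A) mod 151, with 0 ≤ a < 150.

62

Baby-step giant-step with m = ceil(sqrt(150)) = 13.
Baby table (51^j mod 151 for j=0..12):
  0:1  1:51  2:34  3:73  4:99  5:66  6:44  7:130
  8:137  9:41  10:128  11:35  12:124
Giant step factor: 51^(-13) ≡ 109 (mod 151).
Scan 42·109^i mod 151 for i = 0, 1, …:
  i=0: 42   i=1: 48   i=2: 98   i=3: 112
  i=4: 128
Match at i=4, j=10: a = 4·13 + 10 = 62.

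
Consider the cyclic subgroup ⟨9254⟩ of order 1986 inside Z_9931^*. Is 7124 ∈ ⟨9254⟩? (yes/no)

no

7124 ∈ ⟨9254⟩ iff 7124^1986 ≡ 1 (mod 9931), since |⟨9254⟩| = 1986.
7124^1986 mod 9931 = 4693.
Since 4693 ≠ 1, 7124 does not lie in the subgroup.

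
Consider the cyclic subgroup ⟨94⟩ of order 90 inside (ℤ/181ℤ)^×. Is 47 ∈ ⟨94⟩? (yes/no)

no

47 ∈ ⟨94⟩ iff 47^90 ≡ 1 (mod 181), since |⟨94⟩| = 90.
47^90 mod 181 = 180.
Since 180 ≠ 1, 47 does not lie in the subgroup.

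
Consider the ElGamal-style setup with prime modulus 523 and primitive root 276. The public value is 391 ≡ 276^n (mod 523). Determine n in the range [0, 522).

Baby-step giant-step with m = ceil(sqrt(522)) = 23.
Baby table (276^j mod 523 for j=0..22):
  0:1  1:276  2:341  3:499  4:175  5:184  6:53  7:507
  8:291  9:297  10:384  11:338  12:194  13:198  14:256  15:51
  16:478  17:132  18:345  19:34  20:493  21:88  22:230
Giant step factor: 276^(-23) ≡ 300 (mod 523).
Scan 391·300^i mod 523 for i = 0, 1, …:
  i=0: 391   i=1: 148   i=2: 468   i=3: 236
  i=4: 195   i=5: 447   i=6: 212   i=7: 317
  i=8: 437   i=9: 350   i=10: 400   i=11: 233
  i=12: 341
Match at i=12, j=2: n = 12·23 + 2 = 278.

278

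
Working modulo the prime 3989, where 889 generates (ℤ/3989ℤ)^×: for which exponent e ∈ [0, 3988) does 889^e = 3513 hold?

106

Baby-step giant-step with m = ceil(sqrt(3988)) = 64.
Baby table (889^j mod 3989 for j=0..63):
  0:1  1:889  2:499  3:832  4:1683  5:312  6:2127  7:117
  8:299  9:2537  10:1608  11:1450  12:603  13:1541  14:1722  15:3071
  16:1643  17:653  18:2112  19:2738  20:792  21:2024  22:297  23:759
  24:610  25:3775  26:1226  27:917  28:1457  29:2837  30:1045  31:3557
  32:2885  33:3827  34:3575  35:2931  36:842  37:2595  38:1313  39:2469
  40:991  41:3419  42:3862  43:2778  44:451  45:2039  46:1665  47:266
  48:1123  49:1097  50:1917  51:910  52:3212  53:3333  54:3199  55:3743
  56:701  57:905  58:2756  59:838  60:3028  61:3306  62:3130  63:2237
Giant step factor: 889^(-64) ≡ 3763 (mod 3989).
Scan 3513·3763^i mod 3989 for i = 0, 1, …:
  i=0: 3513   i=1: 3862
Match at i=1, j=42: e = 1·64 + 42 = 106.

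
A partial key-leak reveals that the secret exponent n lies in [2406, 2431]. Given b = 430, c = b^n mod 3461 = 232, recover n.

2426

Compute 430^2406 mod 3461 = 3165, then multiply by 430 repeatedly:
  430^2406=3165  430^2407=777  430^2408=1854  430^2409=1190  430^2410=2933
  430^2411=1386  430^2412=688  430^2413=1655  430^2414=2145  430^2415=1724
  430^2416=666  430^2417=2578  430^2418=1020  430^2419=2514  430^2420=1188
  430^2421=2073  430^2422=1913  430^2423=2333  430^2424=2961  430^2425=3043
  430^2426=232
Found 232 at exponent 2426.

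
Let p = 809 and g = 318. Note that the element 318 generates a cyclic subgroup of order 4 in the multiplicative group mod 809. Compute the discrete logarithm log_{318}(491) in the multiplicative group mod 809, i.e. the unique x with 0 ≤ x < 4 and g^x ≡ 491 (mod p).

Successive powers of 318 modulo 809:
  318^0=1  318^1=318  318^2=808  318^3=491
So 318^3 ≡ 491 (mod 809), giving x = 3.

3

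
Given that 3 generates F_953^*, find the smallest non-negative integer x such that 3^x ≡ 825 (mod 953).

Baby-step giant-step with m = ceil(sqrt(952)) = 31.
Baby table (3^j mod 953 for j=0..30):
  0:1  1:3  2:9  3:27  4:81  5:243  6:729  7:281
  8:843  9:623  10:916  11:842  12:620  13:907  14:815  15:539
  16:664  17:86  18:258  19:774  20:416  21:295  22:885  23:749
  24:341  25:70  26:210  27:630  28:937  29:905  30:809
Giant step factor: 3^(-31) ≡ 514 (mod 953).
Scan 825·514^i mod 953 for i = 0, 1, …:
  i=0: 825   i=1: 918   i=2: 117   i=3: 99
  i=4: 377   i=5: 319   i=6: 50   i=7: 922
  i=8: 267   i=9: 6   i=10: 225   i=11: 337
  i=12: 725   i=13: 27
Match at i=13, j=3: x = 13·31 + 3 = 406.

406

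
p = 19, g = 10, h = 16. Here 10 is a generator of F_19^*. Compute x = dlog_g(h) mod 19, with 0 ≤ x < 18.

Successive powers of 10 modulo 19:
  10^0=1  10^1=10  10^2=5  10^3=12  10^4=6  10^5=3
  10^6=11  10^7=15  10^8=17  10^9=18  10^10=9  10^11=14
  10^12=7  10^13=13  10^14=16
So 10^14 ≡ 16 (mod 19), giving x = 14.

14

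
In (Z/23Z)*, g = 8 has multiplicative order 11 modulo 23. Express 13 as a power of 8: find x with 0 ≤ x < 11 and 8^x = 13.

6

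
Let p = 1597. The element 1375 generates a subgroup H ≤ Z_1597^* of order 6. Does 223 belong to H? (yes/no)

223 ∈ ⟨1375⟩ iff 223^6 ≡ 1 (mod 1597), since |⟨1375⟩| = 6.
223^6 mod 1597 = 1.
Since 1 = 1, 223 lies in the subgroup.

yes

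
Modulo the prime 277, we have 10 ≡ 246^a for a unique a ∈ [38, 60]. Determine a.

56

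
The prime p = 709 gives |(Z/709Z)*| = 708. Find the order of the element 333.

The order of 333 must divide p − 1 = 708 = 2^2 · 3 · 59.
Divisors: 1, 2, 3, 4, 6, 12, 59, 118, 177, 236, 354, 708.
Check each in increasing order: 333^1 ≡ 333;  333^2 ≡ 285;  333^3 ≡ 608;  333^4 ≡ 399;  333^6 ≡ 275;  333^12 ≡ 471;  333^59 ≡ 96;  333^118 ≡ 708;  333^177 ≡ 613;  333^236 ≡ 1.
Smallest exponent giving 1 is 236.

236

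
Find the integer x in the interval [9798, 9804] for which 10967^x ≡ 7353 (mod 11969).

Compute 10967^9798 mod 11969 = 5935, then multiply by 10967 repeatedly:
  10967^9798=5935  10967^9799=1723  10967^9800=9059  10967^9801=7353
Found 7353 at exponent 9801.

9801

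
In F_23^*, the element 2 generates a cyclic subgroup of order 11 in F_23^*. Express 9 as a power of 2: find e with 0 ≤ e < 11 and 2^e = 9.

5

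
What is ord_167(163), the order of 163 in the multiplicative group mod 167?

166

The order of 163 must divide p − 1 = 166 = 2 · 83.
Divisors: 1, 2, 83, 166.
Check each in increasing order: 163^1 ≡ 163;  163^2 ≡ 16;  163^83 ≡ 166;  163^166 ≡ 1.
Smallest exponent giving 1 is 166.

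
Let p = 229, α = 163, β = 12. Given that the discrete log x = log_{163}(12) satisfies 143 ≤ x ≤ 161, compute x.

154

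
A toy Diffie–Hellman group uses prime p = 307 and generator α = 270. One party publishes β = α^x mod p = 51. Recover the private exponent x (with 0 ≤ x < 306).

177

Baby-step giant-step with m = ceil(sqrt(306)) = 18.
Baby table (270^j mod 307 for j=0..17):
  0:1  1:270  2:141  3:2  4:233  5:282  6:4  7:159
  8:257  9:8  10:11  11:207  12:16  13:22  14:107  15:32
  16:44  17:214
Giant step factor: 270^(-18) ≡ 24 (mod 307).
Scan 51·24^i mod 307 for i = 0, 1, …:
  i=0: 51   i=1: 303   i=2: 211   i=3: 152
  i=4: 271   i=5: 57   i=6: 140   i=7: 290
  i=8: 206   i=9: 32
Match at i=9, j=15: x = 9·18 + 15 = 177.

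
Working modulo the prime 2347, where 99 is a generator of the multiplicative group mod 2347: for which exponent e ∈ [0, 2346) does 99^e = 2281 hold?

Baby-step giant-step with m = ceil(sqrt(2346)) = 49.
Baby table (99^j mod 2347 for j=0..48):
  0:1  1:99  2:413  3:988  4:1585  5:2013  6:2139  7:531
  8:935  9:1032  10:1247  11:1409  12:1018  13:2208  14:321  15:1268
  16:1141  17:303  18:1833  19:748  20:1295  21:1467  22:2066  23:345
  24:1297  25:1665  26:545  27:2321  28:2120  29:997  30:129  31:1036
  32:1643  33:714  34:276  35:1507  36:1332  37:436  38:918  39:1696
  40:1267  41:1042  42:2237  43:845  44:1510  45:1629  46:1675  47:1535
  48:1757
Giant step factor: 99^(-49) ≡ 62 (mod 2347).
Scan 2281·62^i mod 2347 for i = 0, 1, …:
  i=0: 2281   i=1: 602   i=2: 2119   i=3: 2293
  i=4: 1346   i=5: 1307   i=6: 1236   i=7: 1528
  i=8: 856   i=9: 1438     …   i=19: 867
  i=20: 2120
Match at i=20, j=28: e = 20·49 + 28 = 1008.

1008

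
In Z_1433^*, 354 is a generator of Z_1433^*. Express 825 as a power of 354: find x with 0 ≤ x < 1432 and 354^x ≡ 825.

13

Successive powers of 354 modulo 1433:
  354^0=1  354^1=354  354^2=645  354^3=483  354^4=455  354^5=574
  354^6=1143  354^7=516  354^8=673  354^9=364  354^10=1319  354^11=1201
  354^12=986  354^13=825
So 354^13 ≡ 825 (mod 1433), giving x = 13.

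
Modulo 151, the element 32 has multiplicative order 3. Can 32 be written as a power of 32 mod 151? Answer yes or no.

yes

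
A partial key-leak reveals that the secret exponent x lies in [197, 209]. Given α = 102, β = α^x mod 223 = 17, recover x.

Compute 102^197 mod 223 = 5, then multiply by 102 repeatedly:
  102^197=5  102^198=64  102^199=61  102^200=201  102^201=209
  102^202=133  102^203=186  102^204=17
Found 17 at exponent 204.

204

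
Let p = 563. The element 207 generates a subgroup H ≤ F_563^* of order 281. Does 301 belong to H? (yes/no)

301 ∈ ⟨207⟩ iff 301^281 ≡ 1 (mod 563), since |⟨207⟩| = 281.
301^281 mod 563 = 562.
Since 562 ≠ 1, 301 does not lie in the subgroup.

no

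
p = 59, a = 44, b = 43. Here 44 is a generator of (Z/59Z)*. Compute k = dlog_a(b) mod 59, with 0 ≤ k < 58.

27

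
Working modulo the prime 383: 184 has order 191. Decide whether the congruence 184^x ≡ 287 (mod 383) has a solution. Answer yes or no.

no

287 ∈ ⟨184⟩ iff 287^191 ≡ 1 (mod 383), since |⟨184⟩| = 191.
287^191 mod 383 = 382.
Since 382 ≠ 1, 287 does not lie in the subgroup.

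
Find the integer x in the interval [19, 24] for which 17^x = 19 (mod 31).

Compute 17^19 mod 31 = 24, then multiply by 17 repeatedly:
  17^19=24  17^20=5  17^21=23  17^22=19
Found 19 at exponent 22.

22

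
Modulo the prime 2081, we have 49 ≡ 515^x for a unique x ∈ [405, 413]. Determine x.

Compute 515^405 mod 2081 = 1658, then multiply by 515 repeatedly:
  515^405=1658  515^406=660  515^407=697  515^408=1023  515^409=352
  515^410=233  515^411=1378  515^412=49
Found 49 at exponent 412.

412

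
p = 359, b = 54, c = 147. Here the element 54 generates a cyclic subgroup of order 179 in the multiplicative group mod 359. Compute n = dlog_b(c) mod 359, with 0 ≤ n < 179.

Baby-step giant-step with m = ceil(sqrt(179)) = 14.
Baby table (54^j mod 359 for j=0..13):
  0:1  1:54  2:44  3:222  4:141  5:75  6:101  7:69
  8:136  9:164  10:240  11:36  12:149  13:148
Giant step factor: 54^(-14) ≡ 317 (mod 359).
Scan 147·317^i mod 359 for i = 0, 1, …:
  i=0: 147   i=1: 288   i=2: 110   i=3: 47
  i=4: 180   i=5: 338   i=6: 164
Match at i=6, j=9: n = 6·14 + 9 = 93.

93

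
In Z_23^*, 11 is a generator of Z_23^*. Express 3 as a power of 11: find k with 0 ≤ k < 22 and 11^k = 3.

Successive powers of 11 modulo 23:
  11^0=1  11^1=11  11^2=6  11^3=20  11^4=13  11^5=5
  11^6=9  11^7=7  11^8=8  11^9=19  11^10=2  11^11=22
  11^12=12  11^13=17  11^14=3
So 11^14 ≡ 3 (mod 23), giving k = 14.

14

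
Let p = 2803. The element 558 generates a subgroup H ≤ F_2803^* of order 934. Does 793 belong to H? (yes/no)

793 ∈ ⟨558⟩ iff 793^934 ≡ 1 (mod 2803), since |⟨558⟩| = 934.
793^934 mod 2803 = 413.
Since 413 ≠ 1, 793 does not lie in the subgroup.

no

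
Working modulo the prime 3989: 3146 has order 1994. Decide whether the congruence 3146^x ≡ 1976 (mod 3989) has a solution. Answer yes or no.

1976 ∈ ⟨3146⟩ iff 1976^1994 ≡ 1 (mod 3989), since |⟨3146⟩| = 1994.
1976^1994 mod 3989 = 3988.
Since 3988 ≠ 1, 1976 does not lie in the subgroup.

no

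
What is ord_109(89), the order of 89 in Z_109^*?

The order of 89 must divide p − 1 = 108 = 2^2 · 3^3.
Divisors: 1, 2, 3, 4, 6, 9, 12, 18, 27, 36, 54, 108.
Check each in increasing order: 89^1 ≡ 89;  89^2 ≡ 73;  89^3 ≡ 66;  89^4 ≡ 97;  89^6 ≡ 105;  89^9 ≡ 63;  89^12 ≡ 16;  89^18 ≡ 45;  89^27 ≡ 1.
Smallest exponent giving 1 is 27.

27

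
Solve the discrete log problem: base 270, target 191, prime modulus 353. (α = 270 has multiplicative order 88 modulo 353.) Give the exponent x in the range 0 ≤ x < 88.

34

Baby-step giant-step with m = ceil(sqrt(88)) = 10.
Baby table (270^j mod 353 for j=0..9):
  0:1  1:270  2:182  3:73  4:295  5:225  6:34  7:2
  8:187  9:11
Giant step factor: 270^(-10) ≡ 162 (mod 353).
Scan 191·162^i mod 353 for i = 0, 1, …:
  i=0: 191   i=1: 231   i=2: 4   i=3: 295
Match at i=3, j=4: x = 3·10 + 4 = 34.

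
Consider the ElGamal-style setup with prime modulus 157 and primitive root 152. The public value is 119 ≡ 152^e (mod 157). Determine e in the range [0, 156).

109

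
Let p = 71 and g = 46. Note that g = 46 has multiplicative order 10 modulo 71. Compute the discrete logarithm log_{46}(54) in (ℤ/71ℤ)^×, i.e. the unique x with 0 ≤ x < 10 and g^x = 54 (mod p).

Successive powers of 46 modulo 71:
  46^0=1  46^1=46  46^2=57  46^3=66  46^4=54
So 46^4 ≡ 54 (mod 71), giving x = 4.

4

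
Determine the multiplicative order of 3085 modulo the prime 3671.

1835

The order of 3085 must divide p − 1 = 3670 = 2 · 5 · 367.
Divisors: 1, 2, 5, 10, 367, 734, 1835, 3670.
Check each in increasing order: 3085^1 ≡ 3085;  3085^2 ≡ 1993;  3085^5 ≡ 2533;  3085^10 ≡ 2852;  3085^367 ≡ 1957;  3085^734 ≡ 996;  3085^1835 ≡ 1.
Smallest exponent giving 1 is 1835.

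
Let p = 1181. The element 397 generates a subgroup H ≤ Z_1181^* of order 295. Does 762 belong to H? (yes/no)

yes

762 ∈ ⟨397⟩ iff 762^295 ≡ 1 (mod 1181), since |⟨397⟩| = 295.
762^295 mod 1181 = 1.
Since 1 = 1, 762 lies in the subgroup.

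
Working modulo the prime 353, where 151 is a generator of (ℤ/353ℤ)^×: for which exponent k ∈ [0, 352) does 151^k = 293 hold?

Baby-step giant-step with m = ceil(sqrt(352)) = 19.
Baby table (151^j mod 353 for j=0..18):
  0:1  1:151  2:209  3:142  4:262  5:26  6:43  7:139
  8:162  9:105  10:323  11:59  12:84  13:329  14:259  15:279
  16:122  17:66  18:82
Giant step factor: 151^(-19) ≡ 170 (mod 353).
Scan 293·170^i mod 353 for i = 0, 1, …:
  i=0: 293   i=1: 37   i=2: 289   i=3: 63
  i=4: 120   i=5: 279
Match at i=5, j=15: k = 5·19 + 15 = 110.

110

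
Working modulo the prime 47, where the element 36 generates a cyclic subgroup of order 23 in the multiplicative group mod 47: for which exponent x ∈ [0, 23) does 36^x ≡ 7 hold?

Successive powers of 36 modulo 47:
  36^0=1  36^1=36  36^2=27  36^3=32  36^4=24  36^5=18
  36^6=37  36^7=16  36^8=12  36^9=9  36^10=42  36^11=8
  36^12=6  36^13=28  36^14=21  36^15=4  36^16=3  36^17=14
  36^18=34  36^19=2  36^20=25  36^21=7
So 36^21 ≡ 7 (mod 47), giving x = 21.

21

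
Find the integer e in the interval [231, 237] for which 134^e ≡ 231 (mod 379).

Compute 134^231 mod 379 = 264, then multiply by 134 repeatedly:
  134^231=264  134^232=129  134^233=231
Found 231 at exponent 233.

233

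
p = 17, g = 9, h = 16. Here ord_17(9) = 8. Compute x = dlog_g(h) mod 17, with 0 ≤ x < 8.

4

Successive powers of 9 modulo 17:
  9^0=1  9^1=9  9^2=13  9^3=15  9^4=16
So 9^4 ≡ 16 (mod 17), giving x = 4.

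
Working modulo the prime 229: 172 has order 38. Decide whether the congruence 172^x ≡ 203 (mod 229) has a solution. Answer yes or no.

yes

203 ∈ ⟨172⟩ iff 203^38 ≡ 1 (mod 229), since |⟨172⟩| = 38.
203^38 mod 229 = 1.
Since 1 = 1, 203 lies in the subgroup.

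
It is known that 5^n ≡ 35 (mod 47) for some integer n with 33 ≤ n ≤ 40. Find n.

33

Compute 5^33 mod 47 = 35, then multiply by 5 repeatedly:
  5^33=35
Found 35 at exponent 33.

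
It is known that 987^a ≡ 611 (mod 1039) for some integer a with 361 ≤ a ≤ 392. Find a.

378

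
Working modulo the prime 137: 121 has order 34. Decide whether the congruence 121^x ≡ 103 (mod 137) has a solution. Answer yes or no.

yes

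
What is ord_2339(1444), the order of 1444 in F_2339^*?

The order of 1444 must divide p − 1 = 2338 = 2 · 7 · 167.
Divisors: 1, 2, 7, 14, 167, 334, 1169, 2338.
Check each in increasing order: 1444^1 ≡ 1444;  1444^2 ≡ 1087;  1444^7 ≡ 991;  1444^14 ≡ 2040;  1444^167 ≡ 1287;  1444^334 ≡ 357;  1444^1169 ≡ 1.
Smallest exponent giving 1 is 1169.

1169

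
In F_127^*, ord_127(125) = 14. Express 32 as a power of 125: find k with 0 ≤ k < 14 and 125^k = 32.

12

Successive powers of 125 modulo 127:
  125^0=1  125^1=125  125^2=4  125^3=119  125^4=16  125^5=95
  125^6=64  125^7=126  125^8=2  125^9=123  125^10=8  125^11=111
  125^12=32
So 125^12 ≡ 32 (mod 127), giving k = 12.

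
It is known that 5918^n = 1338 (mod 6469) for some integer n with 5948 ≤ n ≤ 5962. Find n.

Compute 5918^5948 mod 6469 = 2624, then multiply by 5918 repeatedly:
  5918^5948=2624  5918^5949=3232  5918^5950=4612  5918^5951=1105  5918^5952=5700
  5918^5953=3234  5918^5954=3510  5918^5955=221  5918^5956=1140  5918^5957=5822
  5918^5958=702  5918^5959=1338
Found 1338 at exponent 5959.

5959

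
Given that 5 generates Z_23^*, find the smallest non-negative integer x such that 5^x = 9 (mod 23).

10

Successive powers of 5 modulo 23:
  5^0=1  5^1=5  5^2=2  5^3=10  5^4=4  5^5=20
  5^6=8  5^7=17  5^8=16  5^9=11  5^10=9
So 5^10 ≡ 9 (mod 23), giving x = 10.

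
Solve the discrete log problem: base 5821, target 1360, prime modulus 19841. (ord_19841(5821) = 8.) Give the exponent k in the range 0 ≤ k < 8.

7

Successive powers of 5821 modulo 19841:
  5821^0=1  5821^1=5821  5821^2=15454  5821^3=18481  5821^4=19840  5821^5=14020
  5821^6=4387  5821^7=1360
So 5821^7 ≡ 1360 (mod 19841), giving k = 7.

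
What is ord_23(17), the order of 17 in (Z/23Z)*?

22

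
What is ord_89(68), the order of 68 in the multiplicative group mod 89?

The order of 68 must divide p − 1 = 88 = 2^3 · 11.
Divisors: 1, 2, 4, 8, 11, 22, 44, 88.
Check each in increasing order: 68^1 ≡ 68;  68^2 ≡ 85;  68^4 ≡ 16;  68^8 ≡ 78;  68^11 ≡ 55;  68^22 ≡ 88;  68^44 ≡ 1.
Smallest exponent giving 1 is 44.

44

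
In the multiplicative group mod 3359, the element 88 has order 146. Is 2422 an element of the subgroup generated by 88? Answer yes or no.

no

2422 ∈ ⟨88⟩ iff 2422^146 ≡ 1 (mod 3359), since |⟨88⟩| = 146.
2422^146 mod 3359 = 2432.
Since 2432 ≠ 1, 2422 does not lie in the subgroup.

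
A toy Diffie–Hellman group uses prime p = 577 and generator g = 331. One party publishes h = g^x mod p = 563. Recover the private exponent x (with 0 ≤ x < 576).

Baby-step giant-step with m = ceil(sqrt(576)) = 24.
Baby table (331^j mod 577 for j=0..23):
  0:1  1:331  2:508  3:241  4:145  5:104  6:381  7:325
  8:253  9:78  10:430  11:388  12:334  13:347  14:34  15:291
  16:539  17:116  18:314  19:74  20:260  21:87  22:524  23:344
Giant step factor: 331^(-24) ≡ 361 (mod 577).
Scan 563·361^i mod 577 for i = 0, 1, …:
  i=0: 563   i=1: 139   i=2: 557   i=3: 281
  i=4: 466   i=5: 319   i=6: 336   i=7: 126
  i=8: 480   i=9: 180     …   i=17: 258
  i=18: 241
Match at i=18, j=3: x = 18·24 + 3 = 435.

435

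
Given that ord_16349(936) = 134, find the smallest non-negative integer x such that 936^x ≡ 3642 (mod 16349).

11

Successive powers of 936 modulo 16349:
  936^0=1  936^1=936  936^2=9599  936^3=9063  936^4=14186  936^5=2708
  936^6=593  936^7=15531  936^8=2755  936^9=11887  936^10=8912  936^11=3642
So 936^11 ≡ 3642 (mod 16349), giving x = 11.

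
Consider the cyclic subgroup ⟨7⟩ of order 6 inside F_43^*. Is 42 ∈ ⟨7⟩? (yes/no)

42 ∈ ⟨7⟩ iff 42^6 ≡ 1 (mod 43), since |⟨7⟩| = 6.
42^6 mod 43 = 1.
Since 1 = 1, 42 lies in the subgroup.

yes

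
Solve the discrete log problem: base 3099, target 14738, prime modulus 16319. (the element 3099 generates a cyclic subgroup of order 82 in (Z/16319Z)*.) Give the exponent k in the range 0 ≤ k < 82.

55

Baby-step giant-step with m = ceil(sqrt(82)) = 10.
Baby table (3099^j mod 16319 for j=0..9):
  0:1  1:3099  2:8229  3:11393  4:8910  5:342  6:15442  7:7450
  8:12484  9:11886
Giant step factor: 3099^(-10) ≡ 5115 (mod 16319).
Scan 14738·5115^i mod 16319 for i = 0, 1, …:
  i=0: 14738   i=1: 7409   i=2: 4317   i=3: 1848
  i=4: 3819   i=5: 342
Match at i=5, j=5: k = 5·10 + 5 = 55.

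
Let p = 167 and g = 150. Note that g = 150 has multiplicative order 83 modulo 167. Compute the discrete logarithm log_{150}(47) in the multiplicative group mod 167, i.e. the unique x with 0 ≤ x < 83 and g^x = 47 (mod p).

Baby-step giant-step with m = ceil(sqrt(83)) = 10.
Baby table (150^j mod 167 for j=0..9):
  0:1  1:150  2:122  3:97  4:21  5:144  6:57  7:33
  8:107  9:18
Giant step factor: 150^(-10) ≡ 6 (mod 167).
Scan 47·6^i mod 167 for i = 0, 1, …:
  i=0: 47   i=1: 115   i=2: 22   i=3: 132
  i=4: 124   i=5: 76   i=6: 122
Match at i=6, j=2: x = 6·10 + 2 = 62.

62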